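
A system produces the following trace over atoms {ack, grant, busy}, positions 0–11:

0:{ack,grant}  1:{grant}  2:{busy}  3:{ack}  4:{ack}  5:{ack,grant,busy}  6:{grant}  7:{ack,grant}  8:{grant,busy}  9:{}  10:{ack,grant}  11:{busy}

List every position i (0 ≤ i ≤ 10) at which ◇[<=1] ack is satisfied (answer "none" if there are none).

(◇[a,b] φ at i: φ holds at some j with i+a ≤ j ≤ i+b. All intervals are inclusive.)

0, 2, 3, 4, 5, 6, 7, 9, 10

Evaluate at each i in [0,10]:
  i=0: ✓ (witness j=0)
  i=1: ✗ (none in [1,2])
  i=2: ✓ (witness j=3)
  i=3: ✓ (witness j=3)
  i=4: ✓ (witness j=4)
  i=5: ✓ (witness j=5)
  i=6: ✓ (witness j=7)
  i=7: ✓ (witness j=7)
  i=8: ✗ (none in [8,9])
  i=9: ✓ (witness j=10)
  i=10: ✓ (witness j=10)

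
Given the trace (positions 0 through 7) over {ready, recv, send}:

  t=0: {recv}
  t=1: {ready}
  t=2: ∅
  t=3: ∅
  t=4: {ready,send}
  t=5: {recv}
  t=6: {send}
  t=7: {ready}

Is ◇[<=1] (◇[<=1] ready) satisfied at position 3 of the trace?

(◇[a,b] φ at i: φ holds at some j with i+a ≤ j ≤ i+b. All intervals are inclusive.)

Check ◇[<=1] ready at each j in [3,4]:
  j=3: holds (witness at 4)
  j=4: holds (witness at 4)
Found at j=3 → formula holds.

Holds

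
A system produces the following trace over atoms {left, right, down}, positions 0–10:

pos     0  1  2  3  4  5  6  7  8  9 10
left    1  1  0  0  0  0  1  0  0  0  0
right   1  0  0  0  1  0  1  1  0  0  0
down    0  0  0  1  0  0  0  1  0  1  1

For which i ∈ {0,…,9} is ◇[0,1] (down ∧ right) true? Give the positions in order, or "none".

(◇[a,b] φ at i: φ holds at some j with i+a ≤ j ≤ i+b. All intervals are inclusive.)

Evaluate at each i in [0,9]:
  i=0: ✗ (none in [0,1])
  i=1: ✗ (none in [1,2])
  i=2: ✗ (none in [2,3])
  i=3: ✗ (none in [3,4])
  i=4: ✗ (none in [4,5])
  i=5: ✗ (none in [5,6])
  i=6: ✓ (witness j=7)
  i=7: ✓ (witness j=7)
  i=8: ✗ (none in [8,9])
  i=9: ✗ (none in [9,10])

6, 7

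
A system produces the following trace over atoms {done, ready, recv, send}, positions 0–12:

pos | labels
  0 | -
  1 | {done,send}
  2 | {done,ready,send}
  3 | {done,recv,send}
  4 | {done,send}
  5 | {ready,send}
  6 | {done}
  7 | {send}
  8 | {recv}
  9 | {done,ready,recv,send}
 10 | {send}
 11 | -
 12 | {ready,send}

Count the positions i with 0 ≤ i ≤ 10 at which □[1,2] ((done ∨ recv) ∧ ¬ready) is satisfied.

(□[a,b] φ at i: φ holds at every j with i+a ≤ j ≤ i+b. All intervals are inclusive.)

1

Evaluate at each i in [0,10]:
  i=0: ✗ (fails at j=2)
  i=1: ✗ (fails at j=2)
  i=2: ✓ (all of [3,4])
  i=3: ✗ (fails at j=5)
  i=4: ✗ (fails at j=5)
  i=5: ✗ (fails at j=7)
  i=6: ✗ (fails at j=7)
  i=7: ✗ (fails at j=9)
  i=8: ✗ (fails at j=9)
  i=9: ✗ (fails at j=10)
  i=10: ✗ (fails at j=11)
Positions where it holds: {2} → 1.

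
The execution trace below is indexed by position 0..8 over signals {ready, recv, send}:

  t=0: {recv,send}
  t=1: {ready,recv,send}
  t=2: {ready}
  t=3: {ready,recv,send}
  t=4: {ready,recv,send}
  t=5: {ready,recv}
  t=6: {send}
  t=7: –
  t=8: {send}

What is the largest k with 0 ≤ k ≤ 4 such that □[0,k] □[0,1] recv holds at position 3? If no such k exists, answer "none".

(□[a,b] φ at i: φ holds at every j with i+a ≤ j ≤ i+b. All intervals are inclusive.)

□[0,1] recv must hold from j=3 onward; find where it first fails.
  j=3: holds
  j=4: holds
  j=5: fails
Holds on [3,4], so largest k = 1.

1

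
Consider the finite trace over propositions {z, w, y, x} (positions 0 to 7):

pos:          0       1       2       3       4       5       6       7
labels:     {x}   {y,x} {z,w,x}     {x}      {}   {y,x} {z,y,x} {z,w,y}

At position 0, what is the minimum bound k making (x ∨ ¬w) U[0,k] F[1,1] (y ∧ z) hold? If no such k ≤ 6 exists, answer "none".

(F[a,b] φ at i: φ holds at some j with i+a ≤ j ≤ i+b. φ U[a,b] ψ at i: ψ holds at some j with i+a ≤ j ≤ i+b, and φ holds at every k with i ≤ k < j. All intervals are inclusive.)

5

Need earliest j ≥ 0 with F[1,1] (y ∧ z), and (x ∨ ¬w) at every k in [0,j-1].
  j=0: rhs fails.
  j=1: rhs fails.
  j=2: rhs fails.
  j=3: rhs fails.
  j=4: rhs fails.
  j=5: rhs holds; lhs holds on [0,4]. k = 5.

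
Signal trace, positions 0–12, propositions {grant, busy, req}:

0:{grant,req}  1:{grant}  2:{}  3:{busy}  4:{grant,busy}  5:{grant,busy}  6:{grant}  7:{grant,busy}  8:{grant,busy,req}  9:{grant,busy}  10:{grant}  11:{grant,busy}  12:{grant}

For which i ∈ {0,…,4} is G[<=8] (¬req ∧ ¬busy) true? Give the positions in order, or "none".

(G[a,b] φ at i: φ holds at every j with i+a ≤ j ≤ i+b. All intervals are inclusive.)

none

Evaluate at each i in [0,4]:
  i=0: ✗ (fails at j=0)
  i=1: ✗ (fails at j=3)
  i=2: ✗ (fails at j=3)
  i=3: ✗ (fails at j=3)
  i=4: ✗ (fails at j=4)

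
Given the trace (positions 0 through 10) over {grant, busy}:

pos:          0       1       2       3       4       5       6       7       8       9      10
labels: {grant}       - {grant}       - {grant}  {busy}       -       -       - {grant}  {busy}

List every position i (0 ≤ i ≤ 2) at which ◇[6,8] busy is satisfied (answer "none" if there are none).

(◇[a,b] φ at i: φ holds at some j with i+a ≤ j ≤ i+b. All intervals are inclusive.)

Evaluate at each i in [0,2]:
  i=0: ✗ (none in [6,8])
  i=1: ✗ (none in [7,9])
  i=2: ✓ (witness j=10)

2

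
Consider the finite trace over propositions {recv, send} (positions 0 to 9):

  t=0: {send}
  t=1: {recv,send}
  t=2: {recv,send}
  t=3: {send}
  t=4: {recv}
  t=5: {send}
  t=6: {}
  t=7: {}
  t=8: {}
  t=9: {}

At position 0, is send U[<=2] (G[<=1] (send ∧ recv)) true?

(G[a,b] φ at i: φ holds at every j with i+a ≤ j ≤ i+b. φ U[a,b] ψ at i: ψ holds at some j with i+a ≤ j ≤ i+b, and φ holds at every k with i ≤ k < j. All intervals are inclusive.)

Need some j in [0,2] with G[<=1] (send ∧ recv), and send at every k in [0,j-1].
  j=0: G[<=1] (send ∧ recv) — fails at 0.
  j=1: G[<=1] (send ∧ recv) holds; send holds at every k in [0,0] → satisfied.

Holds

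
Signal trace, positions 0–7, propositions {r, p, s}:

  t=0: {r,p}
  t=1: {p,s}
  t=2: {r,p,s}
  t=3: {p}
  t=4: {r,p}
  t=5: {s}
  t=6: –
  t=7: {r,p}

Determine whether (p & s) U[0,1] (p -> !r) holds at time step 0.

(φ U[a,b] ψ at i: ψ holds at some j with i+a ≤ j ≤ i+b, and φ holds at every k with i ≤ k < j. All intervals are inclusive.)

False

Need some j in [0,1] with (p -> !r), and (p & s) at every k in [0,j-1].
  j=0: (p -> !r) false.
  j=1: (p -> !r) holds, but (p & s) fails at k=0 → not this j.
No j in the window works → until fails.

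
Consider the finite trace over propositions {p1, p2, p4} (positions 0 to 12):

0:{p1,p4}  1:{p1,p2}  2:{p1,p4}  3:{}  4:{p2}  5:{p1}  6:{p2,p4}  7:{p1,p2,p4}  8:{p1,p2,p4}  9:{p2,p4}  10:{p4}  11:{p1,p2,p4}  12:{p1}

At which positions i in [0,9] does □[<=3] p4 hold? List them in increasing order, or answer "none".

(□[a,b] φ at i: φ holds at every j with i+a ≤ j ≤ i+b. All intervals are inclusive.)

6, 7, 8

Evaluate at each i in [0,9]:
  i=0: ✗ (fails at j=1)
  i=1: ✗ (fails at j=1)
  i=2: ✗ (fails at j=3)
  i=3: ✗ (fails at j=3)
  i=4: ✗ (fails at j=4)
  i=5: ✗ (fails at j=5)
  i=6: ✓ (all of [6,9])
  i=7: ✓ (all of [7,10])
  i=8: ✓ (all of [8,11])
  i=9: ✗ (fails at j=12)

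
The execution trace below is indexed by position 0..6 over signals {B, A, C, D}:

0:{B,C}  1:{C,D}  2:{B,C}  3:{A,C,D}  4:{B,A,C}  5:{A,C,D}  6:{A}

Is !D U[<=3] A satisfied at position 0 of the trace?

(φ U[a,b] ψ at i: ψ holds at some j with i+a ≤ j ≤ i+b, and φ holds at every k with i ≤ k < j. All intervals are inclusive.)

No

Need some j in [0,3] with A, and !D at every k in [0,j-1].
  j=0: A false.
  j=1: A false.
  j=2: A false.
  j=3: A holds, but !D fails at k=1 → not this j.
No j in the window works → until fails.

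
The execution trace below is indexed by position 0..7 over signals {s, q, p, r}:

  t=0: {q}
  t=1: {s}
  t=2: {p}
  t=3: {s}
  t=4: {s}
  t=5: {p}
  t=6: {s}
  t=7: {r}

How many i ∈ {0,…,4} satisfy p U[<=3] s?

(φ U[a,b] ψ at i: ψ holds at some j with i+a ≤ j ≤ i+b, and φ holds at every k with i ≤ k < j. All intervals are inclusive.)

4

Evaluate at each i in [0,4]:
  i=0: ✗ (lhs fails at k=0 before rhs at j=1)
  i=1: ✓ (rhs at j=1)
  i=2: ✓ (rhs at j=3; lhs holds on [2,2])
  i=3: ✓ (rhs at j=3)
  i=4: ✓ (rhs at j=4)
Positions where it holds: {1, 2, 3, 4} → 4.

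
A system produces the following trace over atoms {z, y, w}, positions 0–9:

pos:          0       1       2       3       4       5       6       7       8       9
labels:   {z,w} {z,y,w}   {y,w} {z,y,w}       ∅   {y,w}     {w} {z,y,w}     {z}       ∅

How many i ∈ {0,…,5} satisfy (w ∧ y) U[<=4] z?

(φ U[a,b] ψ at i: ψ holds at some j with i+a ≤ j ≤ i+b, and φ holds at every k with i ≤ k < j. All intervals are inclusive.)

4

Evaluate at each i in [0,5]:
  i=0: ✓ (rhs at j=0)
  i=1: ✓ (rhs at j=1)
  i=2: ✓ (rhs at j=3; lhs holds on [2,2])
  i=3: ✓ (rhs at j=3)
  i=4: ✗ (lhs fails at k=4 before rhs at j=7)
  i=5: ✗ (lhs fails at k=6 before rhs at j=7)
Positions where it holds: {0, 1, 2, 3} → 4.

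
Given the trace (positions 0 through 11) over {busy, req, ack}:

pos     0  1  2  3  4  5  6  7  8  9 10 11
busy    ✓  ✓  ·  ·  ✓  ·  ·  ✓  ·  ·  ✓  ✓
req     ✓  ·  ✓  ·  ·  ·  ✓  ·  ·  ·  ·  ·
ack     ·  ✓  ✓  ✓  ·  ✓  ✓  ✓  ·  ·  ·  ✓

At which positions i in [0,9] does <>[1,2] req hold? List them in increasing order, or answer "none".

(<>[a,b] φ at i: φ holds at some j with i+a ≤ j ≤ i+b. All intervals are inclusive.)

Evaluate at each i in [0,9]:
  i=0: ✓ (witness j=2)
  i=1: ✓ (witness j=2)
  i=2: ✗ (none in [3,4])
  i=3: ✗ (none in [4,5])
  i=4: ✓ (witness j=6)
  i=5: ✓ (witness j=6)
  i=6: ✗ (none in [7,8])
  i=7: ✗ (none in [8,9])
  i=8: ✗ (none in [9,10])
  i=9: ✗ (none in [10,11])

0, 1, 4, 5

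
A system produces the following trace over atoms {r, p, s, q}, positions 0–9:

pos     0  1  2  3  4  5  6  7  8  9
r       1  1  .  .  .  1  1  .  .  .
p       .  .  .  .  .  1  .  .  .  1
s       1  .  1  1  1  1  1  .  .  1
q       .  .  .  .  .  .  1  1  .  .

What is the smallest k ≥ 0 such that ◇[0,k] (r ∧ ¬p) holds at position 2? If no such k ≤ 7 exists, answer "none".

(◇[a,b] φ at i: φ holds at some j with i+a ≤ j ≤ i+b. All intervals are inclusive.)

4

Scan j = 2,3,… for (r ∧ ¬p):
  j=2: fails
  j=3: fails
  j=4: fails
  j=5: fails
  j=6: holds
First hit at j=6, so smallest k = 6-2 = 4.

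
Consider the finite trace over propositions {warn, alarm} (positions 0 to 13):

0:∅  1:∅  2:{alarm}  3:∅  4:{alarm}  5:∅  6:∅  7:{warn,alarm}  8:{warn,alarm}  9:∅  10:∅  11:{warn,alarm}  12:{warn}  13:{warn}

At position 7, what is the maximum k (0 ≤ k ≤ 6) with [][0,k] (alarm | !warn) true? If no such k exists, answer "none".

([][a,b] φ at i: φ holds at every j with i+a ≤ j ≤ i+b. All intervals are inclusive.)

4

(alarm | !warn) must hold from j=7 onward; find where it first fails.
  j=7: holds
  j=8: holds
  j=9: holds
  j=10: holds
  j=11: holds
  j=12: fails
Holds on [7,11], so largest k = 4.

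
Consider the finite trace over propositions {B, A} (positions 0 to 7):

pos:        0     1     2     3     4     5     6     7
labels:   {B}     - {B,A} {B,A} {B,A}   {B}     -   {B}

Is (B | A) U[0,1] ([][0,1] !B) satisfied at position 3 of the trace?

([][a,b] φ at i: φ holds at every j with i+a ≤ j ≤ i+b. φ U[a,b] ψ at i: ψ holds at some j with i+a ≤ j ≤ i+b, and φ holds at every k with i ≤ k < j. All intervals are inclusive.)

Does not hold

Need some j in [3,4] with [][0,1] !B, and (B | A) at every k in [3,j-1].
  j=3: [][0,1] !B — fails at 3.
  j=4: [][0,1] !B — fails at 4.
No j in the window works → until fails.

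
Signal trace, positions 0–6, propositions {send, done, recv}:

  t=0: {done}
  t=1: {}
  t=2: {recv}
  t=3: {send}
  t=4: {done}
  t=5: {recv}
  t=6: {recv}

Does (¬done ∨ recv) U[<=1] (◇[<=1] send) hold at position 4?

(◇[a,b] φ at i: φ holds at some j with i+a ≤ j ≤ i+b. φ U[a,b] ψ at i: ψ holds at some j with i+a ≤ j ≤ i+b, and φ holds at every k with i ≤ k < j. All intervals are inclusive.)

Need some j in [4,5] with ◇[<=1] send, and (¬done ∨ recv) at every k in [4,j-1].
  j=4: ◇[<=1] send — fails (none in [4,5]).
  j=5: ◇[<=1] send — fails (none in [5,6]).
No j in the window works → until fails.

False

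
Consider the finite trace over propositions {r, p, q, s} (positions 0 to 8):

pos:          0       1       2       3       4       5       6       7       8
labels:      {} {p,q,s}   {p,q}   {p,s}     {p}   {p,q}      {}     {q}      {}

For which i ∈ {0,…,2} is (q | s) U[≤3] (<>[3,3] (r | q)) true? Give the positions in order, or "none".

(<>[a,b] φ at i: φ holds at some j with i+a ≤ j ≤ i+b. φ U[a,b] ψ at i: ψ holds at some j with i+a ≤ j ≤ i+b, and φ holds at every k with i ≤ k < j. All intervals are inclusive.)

Evaluate at each i in [0,2]:
  i=0: ✗ (lhs fails at k=0 before rhs at j=2)
  i=1: ✓ (rhs at j=2; lhs holds on [1,1])
  i=2: ✓ (rhs at j=2)

1, 2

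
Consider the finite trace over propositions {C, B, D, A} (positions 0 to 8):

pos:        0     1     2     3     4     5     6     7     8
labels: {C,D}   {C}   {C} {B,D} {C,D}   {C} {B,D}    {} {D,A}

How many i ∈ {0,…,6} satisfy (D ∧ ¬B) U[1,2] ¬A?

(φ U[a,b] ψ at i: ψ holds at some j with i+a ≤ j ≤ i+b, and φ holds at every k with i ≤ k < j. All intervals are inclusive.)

2

Evaluate at each i in [0,6]:
  i=0: ✓ (rhs at j=1; lhs holds on [0,0])
  i=1: ✗ (lhs fails at k=1 before rhs at j=2)
  i=2: ✗ (lhs fails at k=2 before rhs at j=3)
  i=3: ✗ (lhs fails at k=3 before rhs at j=4)
  i=4: ✓ (rhs at j=5; lhs holds on [4,4])
  i=5: ✗ (lhs fails at k=5 before rhs at j=6)
  i=6: ✗ (lhs fails at k=6 before rhs at j=7)
Positions where it holds: {0, 4} → 2.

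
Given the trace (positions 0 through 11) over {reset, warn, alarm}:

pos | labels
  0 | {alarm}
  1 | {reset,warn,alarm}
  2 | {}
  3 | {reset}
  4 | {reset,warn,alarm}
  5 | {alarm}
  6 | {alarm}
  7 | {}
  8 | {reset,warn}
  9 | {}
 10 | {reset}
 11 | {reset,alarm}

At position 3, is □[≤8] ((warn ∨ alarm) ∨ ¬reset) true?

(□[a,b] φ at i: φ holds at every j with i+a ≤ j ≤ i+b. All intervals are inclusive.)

False

Check ((warn ∨ alarm) ∨ ¬reset) at every j in [3,11]:
  j=3: false
  j=4: true
  j=5: true
  j=6: true
  j=7: true
  j=8: true
  j=9: true
  j=10: false
  j=11: true
Fails at j=3 → formula fails.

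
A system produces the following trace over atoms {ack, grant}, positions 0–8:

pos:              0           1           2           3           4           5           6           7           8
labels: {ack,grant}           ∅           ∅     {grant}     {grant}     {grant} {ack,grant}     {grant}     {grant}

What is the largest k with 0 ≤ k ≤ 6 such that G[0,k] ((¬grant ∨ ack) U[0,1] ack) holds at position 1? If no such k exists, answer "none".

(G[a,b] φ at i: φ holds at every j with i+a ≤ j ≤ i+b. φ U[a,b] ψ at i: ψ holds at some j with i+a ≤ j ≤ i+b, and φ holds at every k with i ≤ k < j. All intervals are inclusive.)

((¬grant ∨ ack) U[0,1] ack) must hold from j=1 onward; find where it first fails.
  j=1: fails → no k works.

none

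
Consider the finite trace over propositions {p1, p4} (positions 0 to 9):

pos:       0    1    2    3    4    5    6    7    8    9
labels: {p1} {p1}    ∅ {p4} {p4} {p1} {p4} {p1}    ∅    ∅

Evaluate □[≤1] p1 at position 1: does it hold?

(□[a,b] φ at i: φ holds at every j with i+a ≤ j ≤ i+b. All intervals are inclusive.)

Check p1 at every j in [1,2]:
  j=1: true
  j=2: false
Fails at j=2 → formula fails.

False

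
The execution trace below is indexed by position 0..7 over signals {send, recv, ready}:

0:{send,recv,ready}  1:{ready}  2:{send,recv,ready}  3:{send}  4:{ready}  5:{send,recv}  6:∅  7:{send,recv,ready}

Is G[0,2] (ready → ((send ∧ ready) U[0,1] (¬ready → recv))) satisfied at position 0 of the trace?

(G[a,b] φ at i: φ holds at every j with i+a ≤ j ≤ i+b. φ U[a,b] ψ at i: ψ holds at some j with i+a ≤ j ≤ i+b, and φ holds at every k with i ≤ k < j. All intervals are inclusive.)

True

Check (ready → ((send ∧ ready) U[0,1] (¬ready → recv))) at every j in [0,2]:
  j=0: antecedent true; consequent holds → ✓
  j=1: antecedent true; consequent holds → ✓
  j=2: antecedent true; consequent holds → ✓
All positions satisfy it → formula holds.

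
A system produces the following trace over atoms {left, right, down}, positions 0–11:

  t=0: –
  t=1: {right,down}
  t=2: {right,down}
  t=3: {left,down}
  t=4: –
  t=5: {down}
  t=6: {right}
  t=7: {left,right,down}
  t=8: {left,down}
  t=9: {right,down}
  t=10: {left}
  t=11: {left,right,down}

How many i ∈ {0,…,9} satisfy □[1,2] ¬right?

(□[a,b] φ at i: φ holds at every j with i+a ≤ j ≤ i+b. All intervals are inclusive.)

Evaluate at each i in [0,9]:
  i=0: ✗ (fails at j=1)
  i=1: ✗ (fails at j=2)
  i=2: ✓ (all of [3,4])
  i=3: ✓ (all of [4,5])
  i=4: ✗ (fails at j=6)
  i=5: ✗ (fails at j=6)
  i=6: ✗ (fails at j=7)
  i=7: ✗ (fails at j=9)
  i=8: ✗ (fails at j=9)
  i=9: ✗ (fails at j=11)
Positions where it holds: {2, 3} → 2.

2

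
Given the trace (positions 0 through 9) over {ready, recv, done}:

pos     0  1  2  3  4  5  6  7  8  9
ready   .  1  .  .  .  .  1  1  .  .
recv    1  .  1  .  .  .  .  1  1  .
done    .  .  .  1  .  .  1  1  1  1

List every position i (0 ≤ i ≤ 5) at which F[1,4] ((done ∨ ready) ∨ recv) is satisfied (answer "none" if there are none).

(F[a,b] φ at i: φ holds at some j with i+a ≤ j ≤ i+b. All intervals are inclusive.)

Evaluate at each i in [0,5]:
  i=0: ✓ (witness j=1)
  i=1: ✓ (witness j=2)
  i=2: ✓ (witness j=3)
  i=3: ✓ (witness j=6)
  i=4: ✓ (witness j=6)
  i=5: ✓ (witness j=6)

0, 1, 2, 3, 4, 5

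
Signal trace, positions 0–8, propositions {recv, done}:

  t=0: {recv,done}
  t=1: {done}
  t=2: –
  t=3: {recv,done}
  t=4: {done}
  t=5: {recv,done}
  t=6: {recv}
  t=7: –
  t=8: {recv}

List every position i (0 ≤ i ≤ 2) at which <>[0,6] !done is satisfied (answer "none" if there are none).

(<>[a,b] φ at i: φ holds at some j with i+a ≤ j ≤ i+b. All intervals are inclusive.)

Evaluate at each i in [0,2]:
  i=0: ✓ (witness j=2)
  i=1: ✓ (witness j=2)
  i=2: ✓ (witness j=2)

0, 1, 2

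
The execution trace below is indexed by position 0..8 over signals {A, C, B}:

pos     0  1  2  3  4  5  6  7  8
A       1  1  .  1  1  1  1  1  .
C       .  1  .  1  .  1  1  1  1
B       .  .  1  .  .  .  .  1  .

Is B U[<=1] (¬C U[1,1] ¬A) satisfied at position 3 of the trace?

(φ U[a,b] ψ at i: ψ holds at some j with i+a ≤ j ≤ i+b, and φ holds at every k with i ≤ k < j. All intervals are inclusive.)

Does not hold

Need some j in [3,4] with (¬C U[1,1] ¬A), and B at every k in [3,j-1].
  j=3: (¬C U[1,1] ¬A) — fails.
  j=4: (¬C U[1,1] ¬A) — fails.
No j in the window works → until fails.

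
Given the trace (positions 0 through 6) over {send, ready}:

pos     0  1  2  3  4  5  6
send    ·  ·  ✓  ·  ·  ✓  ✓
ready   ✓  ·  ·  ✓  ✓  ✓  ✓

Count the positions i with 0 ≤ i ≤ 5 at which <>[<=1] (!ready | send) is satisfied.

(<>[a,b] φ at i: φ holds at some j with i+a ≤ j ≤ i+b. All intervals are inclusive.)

Evaluate at each i in [0,5]:
  i=0: ✓ (witness j=1)
  i=1: ✓ (witness j=1)
  i=2: ✓ (witness j=2)
  i=3: ✗ (none in [3,4])
  i=4: ✓ (witness j=5)
  i=5: ✓ (witness j=5)
Positions where it holds: {0, 1, 2, 4, 5} → 5.

5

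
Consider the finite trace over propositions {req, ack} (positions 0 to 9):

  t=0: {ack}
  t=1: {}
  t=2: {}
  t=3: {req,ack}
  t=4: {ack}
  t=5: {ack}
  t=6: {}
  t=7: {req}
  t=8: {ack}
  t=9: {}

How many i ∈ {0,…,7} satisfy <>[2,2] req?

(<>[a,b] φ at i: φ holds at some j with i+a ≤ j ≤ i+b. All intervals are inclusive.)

2

Evaluate at each i in [0,7]:
  i=0: ✗ (none in [2,2])
  i=1: ✓ (witness j=3)
  i=2: ✗ (none in [4,4])
  i=3: ✗ (none in [5,5])
  i=4: ✗ (none in [6,6])
  i=5: ✓ (witness j=7)
  i=6: ✗ (none in [8,8])
  i=7: ✗ (none in [9,9])
Positions where it holds: {1, 5} → 2.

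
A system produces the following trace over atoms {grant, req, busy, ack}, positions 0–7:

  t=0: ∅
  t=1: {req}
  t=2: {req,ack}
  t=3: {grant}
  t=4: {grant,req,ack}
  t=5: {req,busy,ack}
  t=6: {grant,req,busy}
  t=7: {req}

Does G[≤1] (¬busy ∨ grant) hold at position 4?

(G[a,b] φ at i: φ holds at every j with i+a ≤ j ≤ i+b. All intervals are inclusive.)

Check (¬busy ∨ grant) at every j in [4,5]:
  j=4: true
  j=5: false
Fails at j=5 → formula fails.

Does not hold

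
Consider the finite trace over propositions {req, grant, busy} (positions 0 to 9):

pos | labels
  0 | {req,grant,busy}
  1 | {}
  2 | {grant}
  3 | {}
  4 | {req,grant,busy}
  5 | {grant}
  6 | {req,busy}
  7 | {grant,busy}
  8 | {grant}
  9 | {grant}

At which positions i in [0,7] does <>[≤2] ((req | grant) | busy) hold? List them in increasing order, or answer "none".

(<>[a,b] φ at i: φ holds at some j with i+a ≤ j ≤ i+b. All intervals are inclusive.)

Evaluate at each i in [0,7]:
  i=0: ✓ (witness j=0)
  i=1: ✓ (witness j=2)
  i=2: ✓ (witness j=2)
  i=3: ✓ (witness j=4)
  i=4: ✓ (witness j=4)
  i=5: ✓ (witness j=5)
  i=6: ✓ (witness j=6)
  i=7: ✓ (witness j=7)

0, 1, 2, 3, 4, 5, 6, 7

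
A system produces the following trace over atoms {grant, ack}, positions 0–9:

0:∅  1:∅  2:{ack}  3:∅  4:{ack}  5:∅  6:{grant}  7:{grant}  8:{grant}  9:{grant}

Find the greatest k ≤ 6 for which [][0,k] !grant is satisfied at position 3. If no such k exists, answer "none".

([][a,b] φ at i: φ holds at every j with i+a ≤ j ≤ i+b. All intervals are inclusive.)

2

!grant must hold from j=3 onward; find where it first fails.
  j=3: holds
  j=4: holds
  j=5: holds
  j=6: fails
Holds on [3,5], so largest k = 2.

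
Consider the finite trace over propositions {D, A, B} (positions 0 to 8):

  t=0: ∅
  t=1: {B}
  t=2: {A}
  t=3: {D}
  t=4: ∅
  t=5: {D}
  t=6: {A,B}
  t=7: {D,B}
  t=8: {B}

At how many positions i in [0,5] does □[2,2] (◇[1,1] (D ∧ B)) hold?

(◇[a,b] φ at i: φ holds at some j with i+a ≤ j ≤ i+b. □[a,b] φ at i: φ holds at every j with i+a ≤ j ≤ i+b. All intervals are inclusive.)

Evaluate at each i in [0,5]:
  i=0: ✗ (fails at j=2)
  i=1: ✗ (fails at j=3)
  i=2: ✗ (fails at j=4)
  i=3: ✗ (fails at j=5)
  i=4: ✓ (all of [6,6])
  i=5: ✗ (fails at j=7)
Positions where it holds: {4} → 1.

1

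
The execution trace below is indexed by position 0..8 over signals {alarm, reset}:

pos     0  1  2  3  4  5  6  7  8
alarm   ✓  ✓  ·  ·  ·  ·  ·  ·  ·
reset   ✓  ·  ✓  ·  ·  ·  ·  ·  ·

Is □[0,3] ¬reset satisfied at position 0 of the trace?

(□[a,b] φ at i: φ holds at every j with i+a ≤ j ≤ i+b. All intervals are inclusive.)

Check ¬reset at every j in [0,3]:
  j=0: false
  j=1: true
  j=2: false
  j=3: true
Fails at j=0 → formula fails.

No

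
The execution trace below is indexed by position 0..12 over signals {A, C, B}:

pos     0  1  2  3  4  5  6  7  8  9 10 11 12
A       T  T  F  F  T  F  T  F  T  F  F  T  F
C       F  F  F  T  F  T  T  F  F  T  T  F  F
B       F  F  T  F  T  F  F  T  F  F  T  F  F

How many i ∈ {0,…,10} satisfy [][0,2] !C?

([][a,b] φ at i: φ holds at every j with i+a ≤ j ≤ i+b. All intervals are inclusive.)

1

Evaluate at each i in [0,10]:
  i=0: ✓ (all of [0,2])
  i=1: ✗ (fails at j=3)
  i=2: ✗ (fails at j=3)
  i=3: ✗ (fails at j=3)
  i=4: ✗ (fails at j=5)
  i=5: ✗ (fails at j=5)
  i=6: ✗ (fails at j=6)
  i=7: ✗ (fails at j=9)
  i=8: ✗ (fails at j=9)
  i=9: ✗ (fails at j=9)
  i=10: ✗ (fails at j=10)
Positions where it holds: {0} → 1.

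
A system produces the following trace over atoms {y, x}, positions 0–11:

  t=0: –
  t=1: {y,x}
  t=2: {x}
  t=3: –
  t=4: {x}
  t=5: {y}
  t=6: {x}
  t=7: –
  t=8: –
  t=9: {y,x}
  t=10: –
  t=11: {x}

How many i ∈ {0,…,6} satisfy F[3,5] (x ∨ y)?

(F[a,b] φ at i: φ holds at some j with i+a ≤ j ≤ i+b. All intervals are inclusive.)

Evaluate at each i in [0,6]:
  i=0: ✓ (witness j=4)
  i=1: ✓ (witness j=4)
  i=2: ✓ (witness j=5)
  i=3: ✓ (witness j=6)
  i=4: ✓ (witness j=9)
  i=5: ✓ (witness j=9)
  i=6: ✓ (witness j=9)
Positions where it holds: {0, 1, 2, 3, 4, 5, 6} → 7.

7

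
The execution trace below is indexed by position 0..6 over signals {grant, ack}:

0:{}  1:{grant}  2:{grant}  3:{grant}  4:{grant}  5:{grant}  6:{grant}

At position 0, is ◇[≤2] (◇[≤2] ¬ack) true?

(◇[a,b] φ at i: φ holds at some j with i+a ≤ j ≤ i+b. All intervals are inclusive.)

Yes

Check ◇[≤2] ¬ack at each j in [0,2]:
  j=0: holds (witness at 0)
  j=1: holds (witness at 1)
  j=2: holds (witness at 2)
Found at j=0 → formula holds.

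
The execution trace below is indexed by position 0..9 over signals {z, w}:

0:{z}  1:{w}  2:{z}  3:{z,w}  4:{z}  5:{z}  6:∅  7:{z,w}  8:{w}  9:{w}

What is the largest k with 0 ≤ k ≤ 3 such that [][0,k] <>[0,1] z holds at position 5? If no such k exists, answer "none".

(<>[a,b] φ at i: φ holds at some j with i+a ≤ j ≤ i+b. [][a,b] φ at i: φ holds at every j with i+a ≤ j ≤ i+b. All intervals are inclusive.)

<>[0,1] z must hold from j=5 onward; find where it first fails.
  j=5: holds
  j=6: holds
  j=7: holds
  j=8: fails
Holds on [5,7], so largest k = 2.

2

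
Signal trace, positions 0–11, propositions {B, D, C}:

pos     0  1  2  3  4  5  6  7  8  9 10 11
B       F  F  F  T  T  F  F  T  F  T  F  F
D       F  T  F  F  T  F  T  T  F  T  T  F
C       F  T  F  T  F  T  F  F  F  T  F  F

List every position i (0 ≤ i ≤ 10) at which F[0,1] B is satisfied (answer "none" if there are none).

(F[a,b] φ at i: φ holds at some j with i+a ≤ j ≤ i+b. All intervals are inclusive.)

2, 3, 4, 6, 7, 8, 9

Evaluate at each i in [0,10]:
  i=0: ✗ (none in [0,1])
  i=1: ✗ (none in [1,2])
  i=2: ✓ (witness j=3)
  i=3: ✓ (witness j=3)
  i=4: ✓ (witness j=4)
  i=5: ✗ (none in [5,6])
  i=6: ✓ (witness j=7)
  i=7: ✓ (witness j=7)
  i=8: ✓ (witness j=9)
  i=9: ✓ (witness j=9)
  i=10: ✗ (none in [10,11])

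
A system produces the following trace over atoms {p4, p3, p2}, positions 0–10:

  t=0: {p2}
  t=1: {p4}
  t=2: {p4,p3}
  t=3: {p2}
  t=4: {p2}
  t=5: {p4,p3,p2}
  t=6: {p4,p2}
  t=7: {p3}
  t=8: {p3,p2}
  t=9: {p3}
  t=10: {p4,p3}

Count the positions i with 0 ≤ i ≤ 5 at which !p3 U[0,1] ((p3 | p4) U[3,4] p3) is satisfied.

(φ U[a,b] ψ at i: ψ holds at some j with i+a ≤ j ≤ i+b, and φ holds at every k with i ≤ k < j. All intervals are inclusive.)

Evaluate at each i in [0,5]:
  i=0: ✗ (no rhs in [0,1])
  i=1: ✗ (no rhs in [1,2])
  i=2: ✗ (no rhs in [2,3])
  i=3: ✗ (no rhs in [3,4])
  i=4: ✓ (rhs at j=5; lhs holds on [4,4])
  i=5: ✓ (rhs at j=5)
Positions where it holds: {4, 5} → 2.

2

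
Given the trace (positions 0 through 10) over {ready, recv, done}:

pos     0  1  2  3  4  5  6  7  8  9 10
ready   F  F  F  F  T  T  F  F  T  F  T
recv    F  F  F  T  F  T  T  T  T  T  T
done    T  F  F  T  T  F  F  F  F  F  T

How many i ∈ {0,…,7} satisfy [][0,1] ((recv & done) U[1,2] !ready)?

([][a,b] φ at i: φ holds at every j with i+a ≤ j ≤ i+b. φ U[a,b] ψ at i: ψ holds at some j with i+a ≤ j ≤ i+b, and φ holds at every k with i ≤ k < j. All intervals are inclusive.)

0

Evaluate at each i in [0,7]:
  i=0: ✗ (fails at j=0)
  i=1: ✗ (fails at j=1)
  i=2: ✗ (fails at j=2)
  i=3: ✗ (fails at j=3)
  i=4: ✗ (fails at j=4)
  i=5: ✗ (fails at j=5)
  i=6: ✗ (fails at j=6)
  i=7: ✗ (fails at j=7)
Positions where it holds: {} → 0.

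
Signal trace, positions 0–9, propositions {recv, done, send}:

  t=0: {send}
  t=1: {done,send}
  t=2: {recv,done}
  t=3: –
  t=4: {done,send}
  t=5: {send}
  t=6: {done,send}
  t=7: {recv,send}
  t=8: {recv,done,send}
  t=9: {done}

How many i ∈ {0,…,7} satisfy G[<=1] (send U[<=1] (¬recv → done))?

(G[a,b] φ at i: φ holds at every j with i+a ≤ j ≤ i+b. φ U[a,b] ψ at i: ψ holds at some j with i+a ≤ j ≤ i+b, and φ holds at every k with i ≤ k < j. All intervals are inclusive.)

6

Evaluate at each i in [0,7]:
  i=0: ✓ (all of [0,1])
  i=1: ✓ (all of [1,2])
  i=2: ✗ (fails at j=3)
  i=3: ✗ (fails at j=3)
  i=4: ✓ (all of [4,5])
  i=5: ✓ (all of [5,6])
  i=6: ✓ (all of [6,7])
  i=7: ✓ (all of [7,8])
Positions where it holds: {0, 1, 4, 5, 6, 7} → 6.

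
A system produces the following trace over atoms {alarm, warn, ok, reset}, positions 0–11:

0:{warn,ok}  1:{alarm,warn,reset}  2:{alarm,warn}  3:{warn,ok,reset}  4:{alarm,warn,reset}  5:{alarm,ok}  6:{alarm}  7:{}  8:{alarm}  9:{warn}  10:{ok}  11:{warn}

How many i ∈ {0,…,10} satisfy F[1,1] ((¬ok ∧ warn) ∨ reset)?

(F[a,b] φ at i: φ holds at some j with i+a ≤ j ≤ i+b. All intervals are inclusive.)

Evaluate at each i in [0,10]:
  i=0: ✓ (witness j=1)
  i=1: ✓ (witness j=2)
  i=2: ✓ (witness j=3)
  i=3: ✓ (witness j=4)
  i=4: ✗ (none in [5,5])
  i=5: ✗ (none in [6,6])
  i=6: ✗ (none in [7,7])
  i=7: ✗ (none in [8,8])
  i=8: ✓ (witness j=9)
  i=9: ✗ (none in [10,10])
  i=10: ✓ (witness j=11)
Positions where it holds: {0, 1, 2, 3, 8, 10} → 6.

6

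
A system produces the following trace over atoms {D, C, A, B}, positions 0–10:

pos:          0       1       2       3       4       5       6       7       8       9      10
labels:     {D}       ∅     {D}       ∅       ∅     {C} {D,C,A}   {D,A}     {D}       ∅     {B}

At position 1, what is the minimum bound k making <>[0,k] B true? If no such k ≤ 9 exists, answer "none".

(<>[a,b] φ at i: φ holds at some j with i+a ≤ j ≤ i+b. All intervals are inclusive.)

9

Scan j = 1,2,… for B:
  j=1: fails
  j=2: fails
  j=3: fails
  j=4: fails
  j=5: fails
  j=6: fails
  j=7: fails
  j=8: fails
  j=9: fails
  j=10: holds
First hit at j=10, so smallest k = 10-1 = 9.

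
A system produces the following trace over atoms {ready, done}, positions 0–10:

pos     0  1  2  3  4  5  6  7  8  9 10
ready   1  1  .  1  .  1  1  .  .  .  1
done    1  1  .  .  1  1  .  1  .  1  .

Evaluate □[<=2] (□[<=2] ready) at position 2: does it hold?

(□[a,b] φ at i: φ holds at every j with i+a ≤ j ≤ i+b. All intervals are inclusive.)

Check □[<=2] ready at every j in [2,4]:
  j=2: fails at 2
  j=3: fails at 4
  j=4: fails at 4
Fails at j=2 → formula fails.

Does not hold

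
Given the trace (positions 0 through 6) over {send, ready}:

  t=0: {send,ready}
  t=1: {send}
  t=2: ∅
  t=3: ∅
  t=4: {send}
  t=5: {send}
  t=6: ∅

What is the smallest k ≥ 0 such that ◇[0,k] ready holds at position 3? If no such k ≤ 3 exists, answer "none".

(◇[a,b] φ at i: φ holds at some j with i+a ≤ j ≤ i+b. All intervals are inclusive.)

none

Scan j = 3,4,… for ready:
  j=3: fails
  j=4: fails
  j=5: fails
  j=6: fails
No j in [3,6] satisfies it → none.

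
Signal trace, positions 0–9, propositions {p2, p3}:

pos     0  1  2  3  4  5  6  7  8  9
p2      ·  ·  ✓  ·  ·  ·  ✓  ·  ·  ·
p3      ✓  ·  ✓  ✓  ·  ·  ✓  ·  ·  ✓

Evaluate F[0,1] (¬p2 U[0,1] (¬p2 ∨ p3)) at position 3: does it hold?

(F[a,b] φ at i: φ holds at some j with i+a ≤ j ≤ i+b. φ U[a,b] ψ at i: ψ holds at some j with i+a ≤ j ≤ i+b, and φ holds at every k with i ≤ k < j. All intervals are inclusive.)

Yes

Check (¬p2 U[0,1] (¬p2 ∨ p3)) at each j in [3,4]:
  j=3: holds
  j=4: holds
Found at j=3 → formula holds.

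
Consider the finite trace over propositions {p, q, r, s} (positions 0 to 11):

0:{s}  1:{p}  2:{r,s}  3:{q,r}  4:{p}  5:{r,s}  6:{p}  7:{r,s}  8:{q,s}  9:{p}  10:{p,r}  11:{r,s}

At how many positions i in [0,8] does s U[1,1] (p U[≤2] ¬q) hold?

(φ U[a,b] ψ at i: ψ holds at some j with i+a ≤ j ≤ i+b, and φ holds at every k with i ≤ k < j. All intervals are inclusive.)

3

Evaluate at each i in [0,8]:
  i=0: ✓ (rhs at j=1; lhs holds on [0,0])
  i=1: ✗ (lhs fails at k=1 before rhs at j=2)
  i=2: ✗ (no rhs in [3,3])
  i=3: ✗ (lhs fails at k=3 before rhs at j=4)
  i=4: ✗ (lhs fails at k=4 before rhs at j=5)
  i=5: ✓ (rhs at j=6; lhs holds on [5,5])
  i=6: ✗ (lhs fails at k=6 before rhs at j=7)
  i=7: ✗ (no rhs in [8,8])
  i=8: ✓ (rhs at j=9; lhs holds on [8,8])
Positions where it holds: {0, 5, 8} → 3.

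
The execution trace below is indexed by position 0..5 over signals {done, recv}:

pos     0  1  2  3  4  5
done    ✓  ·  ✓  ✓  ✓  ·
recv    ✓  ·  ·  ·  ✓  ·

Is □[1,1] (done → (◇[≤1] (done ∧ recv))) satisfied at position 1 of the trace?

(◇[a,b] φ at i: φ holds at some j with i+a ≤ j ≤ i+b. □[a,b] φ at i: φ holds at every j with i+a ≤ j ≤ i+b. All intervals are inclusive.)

Check (done → (◇[≤1] (done ∧ recv))) at every j in [2,2]:
  j=2: antecedent true; consequent fails (none in [2,3]) → ✗
Fails at j=2 → formula fails.

No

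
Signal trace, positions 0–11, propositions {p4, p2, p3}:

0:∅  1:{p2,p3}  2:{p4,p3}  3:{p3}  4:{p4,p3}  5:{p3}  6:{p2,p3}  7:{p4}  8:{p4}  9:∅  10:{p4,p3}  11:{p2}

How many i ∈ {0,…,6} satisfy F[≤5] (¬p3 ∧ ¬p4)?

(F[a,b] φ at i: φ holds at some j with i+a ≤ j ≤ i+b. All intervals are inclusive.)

4

Evaluate at each i in [0,6]:
  i=0: ✓ (witness j=0)
  i=1: ✗ (none in [1,6])
  i=2: ✗ (none in [2,7])
  i=3: ✗ (none in [3,8])
  i=4: ✓ (witness j=9)
  i=5: ✓ (witness j=9)
  i=6: ✓ (witness j=9)
Positions where it holds: {0, 4, 5, 6} → 4.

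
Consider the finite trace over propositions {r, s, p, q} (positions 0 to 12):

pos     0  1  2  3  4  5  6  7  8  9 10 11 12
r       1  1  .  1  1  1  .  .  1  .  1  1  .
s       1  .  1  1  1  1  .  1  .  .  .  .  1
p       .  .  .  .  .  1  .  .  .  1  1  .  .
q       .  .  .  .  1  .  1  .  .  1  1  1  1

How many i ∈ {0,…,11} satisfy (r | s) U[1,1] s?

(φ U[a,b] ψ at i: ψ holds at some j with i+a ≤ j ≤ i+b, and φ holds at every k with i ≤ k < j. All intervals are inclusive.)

Evaluate at each i in [0,11]:
  i=0: ✗ (no rhs in [1,1])
  i=1: ✓ (rhs at j=2; lhs holds on [1,1])
  i=2: ✓ (rhs at j=3; lhs holds on [2,2])
  i=3: ✓ (rhs at j=4; lhs holds on [3,3])
  i=4: ✓ (rhs at j=5; lhs holds on [4,4])
  i=5: ✗ (no rhs in [6,6])
  i=6: ✗ (lhs fails at k=6 before rhs at j=7)
  i=7: ✗ (no rhs in [8,8])
  i=8: ✗ (no rhs in [9,9])
  i=9: ✗ (no rhs in [10,10])
  i=10: ✗ (no rhs in [11,11])
  i=11: ✓ (rhs at j=12; lhs holds on [11,11])
Positions where it holds: {1, 2, 3, 4, 11} → 5.

5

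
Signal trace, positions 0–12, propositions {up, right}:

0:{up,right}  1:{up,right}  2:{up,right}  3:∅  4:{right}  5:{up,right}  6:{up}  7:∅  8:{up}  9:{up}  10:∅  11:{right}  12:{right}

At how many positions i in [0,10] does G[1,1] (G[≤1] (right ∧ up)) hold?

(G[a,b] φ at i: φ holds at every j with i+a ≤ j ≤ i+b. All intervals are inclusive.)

1

Evaluate at each i in [0,10]:
  i=0: ✓ (all of [1,1])
  i=1: ✗ (fails at j=2)
  i=2: ✗ (fails at j=3)
  i=3: ✗ (fails at j=4)
  i=4: ✗ (fails at j=5)
  i=5: ✗ (fails at j=6)
  i=6: ✗ (fails at j=7)
  i=7: ✗ (fails at j=8)
  i=8: ✗ (fails at j=9)
  i=9: ✗ (fails at j=10)
  i=10: ✗ (fails at j=11)
Positions where it holds: {0} → 1.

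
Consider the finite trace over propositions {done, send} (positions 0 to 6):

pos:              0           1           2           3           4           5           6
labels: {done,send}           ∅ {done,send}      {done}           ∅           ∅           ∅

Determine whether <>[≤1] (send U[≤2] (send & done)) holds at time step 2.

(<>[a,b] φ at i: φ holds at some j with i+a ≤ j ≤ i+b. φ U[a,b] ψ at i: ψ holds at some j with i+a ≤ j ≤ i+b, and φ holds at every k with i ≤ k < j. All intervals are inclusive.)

Check (send U[≤2] (send & done)) at each j in [2,3]:
  j=2: holds
  j=3: fails
Found at j=2 → formula holds.

True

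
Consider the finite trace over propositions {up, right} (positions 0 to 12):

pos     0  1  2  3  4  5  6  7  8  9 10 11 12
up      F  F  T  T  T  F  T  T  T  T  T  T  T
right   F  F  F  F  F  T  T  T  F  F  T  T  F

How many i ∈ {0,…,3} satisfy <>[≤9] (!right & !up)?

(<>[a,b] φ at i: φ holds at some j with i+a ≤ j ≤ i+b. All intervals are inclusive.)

Evaluate at each i in [0,3]:
  i=0: ✓ (witness j=0)
  i=1: ✓ (witness j=1)
  i=2: ✗ (none in [2,11])
  i=3: ✗ (none in [3,12])
Positions where it holds: {0, 1} → 2.

2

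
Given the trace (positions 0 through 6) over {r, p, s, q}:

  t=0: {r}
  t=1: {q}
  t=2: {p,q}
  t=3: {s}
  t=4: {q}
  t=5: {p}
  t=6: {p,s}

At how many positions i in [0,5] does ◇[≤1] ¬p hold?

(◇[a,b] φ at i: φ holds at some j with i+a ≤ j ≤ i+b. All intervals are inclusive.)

Evaluate at each i in [0,5]:
  i=0: ✓ (witness j=0)
  i=1: ✓ (witness j=1)
  i=2: ✓ (witness j=3)
  i=3: ✓ (witness j=3)
  i=4: ✓ (witness j=4)
  i=5: ✗ (none in [5,6])
Positions where it holds: {0, 1, 2, 3, 4} → 5.

5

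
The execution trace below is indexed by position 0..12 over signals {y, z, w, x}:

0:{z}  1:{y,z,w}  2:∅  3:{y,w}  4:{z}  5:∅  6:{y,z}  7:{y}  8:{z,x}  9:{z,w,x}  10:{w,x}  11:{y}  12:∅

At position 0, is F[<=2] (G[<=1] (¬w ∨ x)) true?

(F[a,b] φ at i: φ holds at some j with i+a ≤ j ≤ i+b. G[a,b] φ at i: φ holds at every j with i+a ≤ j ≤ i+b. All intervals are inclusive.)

False

Check G[<=1] (¬w ∨ x) at each j in [0,2]:
  j=0: fails at 1
  j=1: fails at 1
  j=2: fails at 3
No position in the window satisfies it → formula fails.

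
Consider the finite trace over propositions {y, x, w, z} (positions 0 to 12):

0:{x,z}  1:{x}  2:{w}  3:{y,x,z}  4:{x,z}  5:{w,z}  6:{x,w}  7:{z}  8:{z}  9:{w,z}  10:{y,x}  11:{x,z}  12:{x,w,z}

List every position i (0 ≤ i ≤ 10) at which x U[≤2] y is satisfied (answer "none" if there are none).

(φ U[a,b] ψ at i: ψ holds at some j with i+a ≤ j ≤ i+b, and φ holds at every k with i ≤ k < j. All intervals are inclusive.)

3, 10

Evaluate at each i in [0,10]:
  i=0: ✗ (no rhs in [0,2])
  i=1: ✗ (lhs fails at k=2 before rhs at j=3)
  i=2: ✗ (lhs fails at k=2 before rhs at j=3)
  i=3: ✓ (rhs at j=3)
  i=4: ✗ (no rhs in [4,6])
  i=5: ✗ (no rhs in [5,7])
  i=6: ✗ (no rhs in [6,8])
  i=7: ✗ (no rhs in [7,9])
  i=8: ✗ (lhs fails at k=8 before rhs at j=10)
  i=9: ✗ (lhs fails at k=9 before rhs at j=10)
  i=10: ✓ (rhs at j=10)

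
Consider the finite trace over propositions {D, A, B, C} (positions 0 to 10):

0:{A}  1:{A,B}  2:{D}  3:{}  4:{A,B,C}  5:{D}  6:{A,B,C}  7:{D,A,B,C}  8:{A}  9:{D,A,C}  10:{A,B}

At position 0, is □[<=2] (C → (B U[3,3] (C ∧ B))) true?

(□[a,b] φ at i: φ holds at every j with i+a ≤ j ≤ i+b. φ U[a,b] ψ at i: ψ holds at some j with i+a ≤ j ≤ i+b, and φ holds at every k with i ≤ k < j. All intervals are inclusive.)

Check (C → (B U[3,3] (C ∧ B))) at every j in [0,2]:
  j=0: antecedent false → ✓
  j=1: antecedent false → ✓
  j=2: antecedent false → ✓
All positions satisfy it → formula holds.

Yes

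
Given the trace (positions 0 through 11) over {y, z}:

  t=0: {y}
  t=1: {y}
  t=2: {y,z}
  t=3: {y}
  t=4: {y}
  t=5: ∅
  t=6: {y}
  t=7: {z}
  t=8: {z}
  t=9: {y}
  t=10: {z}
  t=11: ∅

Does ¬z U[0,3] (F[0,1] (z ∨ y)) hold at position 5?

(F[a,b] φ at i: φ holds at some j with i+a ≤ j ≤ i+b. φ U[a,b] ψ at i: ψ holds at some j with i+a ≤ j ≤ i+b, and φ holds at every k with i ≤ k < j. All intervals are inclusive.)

Holds

Need some j in [5,8] with F[0,1] (z ∨ y), and ¬z at every k in [5,j-1].
  j=5: F[0,1] (z ∨ y) holds; no prefix to check → satisfied.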